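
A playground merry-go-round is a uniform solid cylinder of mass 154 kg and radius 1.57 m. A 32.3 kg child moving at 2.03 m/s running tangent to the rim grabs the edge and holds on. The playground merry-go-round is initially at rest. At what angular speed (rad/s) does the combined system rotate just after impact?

|ω_f| ≈ 0.382 rad/s

The axle reaction passes through the axle and exerts no torque about it; angular momentum about the axle is conserved through the impact.
I_p = ½(154)(1.57)² = 189.8 kg·m². Taking the sense of the child's angular momentum as positive, L_{child} = m v R = (32.3)(2.03)(1.57) = 102.9 kg·m²/s.
L_i = 0 + 102.9 = 102.9 kg·m²/s.
After sticking, I_f = I_p + m R² = 189.8 + (32.3)(1.57)² = 269.4 kg·m².
ω_f = L_i / I_f = 102.9 / 269.4 = 0.3821 rad/s.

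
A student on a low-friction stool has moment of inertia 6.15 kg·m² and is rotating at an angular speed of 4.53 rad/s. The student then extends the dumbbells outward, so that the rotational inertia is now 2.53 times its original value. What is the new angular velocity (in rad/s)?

With no external torque about the axis, L is conserved: I₁ω₁ = I₂ω₂.
I₂ = 2.53 × 6.15 = 15.56 kg·m².
ω₂ = I₁ω₁ / I₂ = (6.150)(4.53 rad/s) / (15.56) = 1.791 rad/s.

ω₂ ≈ 1.79 rad/s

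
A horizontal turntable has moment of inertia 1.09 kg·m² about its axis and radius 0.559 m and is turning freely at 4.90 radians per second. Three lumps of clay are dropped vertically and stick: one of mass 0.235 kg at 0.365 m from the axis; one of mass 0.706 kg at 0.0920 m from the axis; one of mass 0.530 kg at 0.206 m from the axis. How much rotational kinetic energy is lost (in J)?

energy lost ≈ 0.680 J

No external torque acts about the axis; L_before = L_after.
Added inertia Σmr² = (0.235)(0.365)² + (0.706)(0.0920)² + (0.530)(0.206)² = 0.05977 kg·m²; I_f = 1.090 + 0.05977 = 1.150 kg·m².
ω_f = I_p ω_i / I_f = (1.090)(4.90) / 1.150 = 4.645 rad/s.
KE_i = ½(1.090)(4.900 rad/s)² = 13.09 J; KE_f = ½(1.150)(4.645)² = 12.41 J.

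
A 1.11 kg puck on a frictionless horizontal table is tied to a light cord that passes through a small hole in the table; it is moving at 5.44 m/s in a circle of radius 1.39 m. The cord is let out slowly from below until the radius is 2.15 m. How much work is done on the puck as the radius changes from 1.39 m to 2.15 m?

The only horizontal force on the mass is along the cord (radial), so it exerts no torque about the hole and angular momentum m v r is conserved.
v₂ = v₁ r₁ / r₂ = (5.44)(1.39) / (2.15) = 3.517 m/s.
W = ΔKE = ½m(v₂² − v₁²) = -9.559 J.

W ≈ -9.56 J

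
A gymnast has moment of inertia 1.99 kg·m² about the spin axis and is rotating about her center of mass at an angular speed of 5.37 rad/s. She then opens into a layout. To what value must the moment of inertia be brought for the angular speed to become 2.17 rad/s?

Angular momentum about the spin axis is conserved since the torque about it is zero.
I₂ = I₁ω₁ / ω₂ = (1.99)(5.37) / (2.17) = 4.925 kg·m².

I₂ ≈ 4.92 kg·m²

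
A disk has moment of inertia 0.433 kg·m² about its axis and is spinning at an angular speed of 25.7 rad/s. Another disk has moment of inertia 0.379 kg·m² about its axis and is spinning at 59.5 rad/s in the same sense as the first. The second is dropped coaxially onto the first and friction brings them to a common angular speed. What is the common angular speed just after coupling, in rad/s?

|ω_f| ≈ 41.5 rad/s

No external torque acts about the common axis, so total angular momentum is conserved.
Taking A's sense as positive: L = (0.4330)(25.7) + (0.3790)(59.5) = 33.68 kg·m²·rad/s.
Combined I = 0.4330 + 0.3790 = 0.8120 kg·m².
ω_f = L / I = 33.68 / 0.8120 = 41.48 rad/s.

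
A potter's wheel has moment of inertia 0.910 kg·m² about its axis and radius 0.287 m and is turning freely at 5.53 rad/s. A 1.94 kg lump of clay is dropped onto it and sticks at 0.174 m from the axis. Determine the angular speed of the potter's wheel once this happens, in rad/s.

The added mass arrives with no angular momentum about the axis, and any external torque about the axis is negligible, so the system's angular momentum is conserved.
Added inertia Σmr² = (1.94)(0.174)² = 0.05874 kg·m²; I_f = 0.9100 + 0.05874 = 0.9687 kg·m².
ω_f = I_p ω_i / I_f = (0.9100)(5.53) / 0.9687 = 5.195 rad/s.

ω_f ≈ 5.19 rad/s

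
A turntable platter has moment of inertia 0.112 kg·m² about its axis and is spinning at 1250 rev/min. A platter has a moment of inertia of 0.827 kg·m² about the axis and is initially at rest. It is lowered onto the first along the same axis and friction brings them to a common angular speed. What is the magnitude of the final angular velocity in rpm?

|ω_f| ≈ 149 rpm

No external torque acts about the common axis, so total angular momentum is conserved.
Taking A's sense as positive: L = (0.1120)(1250) = 140.0 kg·m²·rpm.
Combined I = 0.1120 + 0.8270 = 0.9390 kg·m².
ω_f = L / I = 140.0 / 0.9390 = 149.1 rpm.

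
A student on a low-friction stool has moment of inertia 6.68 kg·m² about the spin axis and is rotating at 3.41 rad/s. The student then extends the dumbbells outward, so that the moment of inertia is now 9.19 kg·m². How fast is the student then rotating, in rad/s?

ω₂ ≈ 2.48 rad/s

With no external torque about the axis, L is conserved: I₁ω₁ = I₂ω₂.
ω₂ = I₁ω₁ / I₂ = (6.680)(3.41 rad/s) / (9.190) = 2.479 rad/s.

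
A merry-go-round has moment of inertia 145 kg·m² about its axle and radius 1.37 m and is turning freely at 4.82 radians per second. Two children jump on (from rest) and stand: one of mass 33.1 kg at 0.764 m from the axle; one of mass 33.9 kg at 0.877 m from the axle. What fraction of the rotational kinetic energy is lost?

fraction ≈ 0.238

The added mass arrives with no angular momentum about the axle, and any external torque about the axle is negligible, so the system's angular momentum is conserved.
Added inertia Σmr² = (33.1)(0.764)² + (33.9)(0.877)² = 45.39 kg·m²; I_f = 145.0 + 45.39 = 190.4 kg·m².
ω_f = I_p ω_i / I_f = (145.0)(4.82) / 190.4 = 3.671 rad/s.
KE_i = ½(145.0)(4.820 rad/s)² = 1684 J; KE_f = ½(190.4)(3.671)² = 1283 J.
Fraction lost = 0.2384.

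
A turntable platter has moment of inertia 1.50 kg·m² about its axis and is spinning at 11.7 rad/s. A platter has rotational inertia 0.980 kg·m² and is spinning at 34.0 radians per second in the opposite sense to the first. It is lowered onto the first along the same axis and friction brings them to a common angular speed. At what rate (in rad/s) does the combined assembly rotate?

No external torque acts about the common axis, so total angular momentum is conserved.
Taking A's sense as positive: L = (1.500)(11.7) − (0.9800)(34.0) = -15.77 kg·m²·rad/s.
Combined I = 1.500 + 0.9800 = 2.480 kg·m².
ω_f = L / I = -15.77 / 2.480 = -6.359 rad/s.

|ω_f| ≈ 6.36 rad/s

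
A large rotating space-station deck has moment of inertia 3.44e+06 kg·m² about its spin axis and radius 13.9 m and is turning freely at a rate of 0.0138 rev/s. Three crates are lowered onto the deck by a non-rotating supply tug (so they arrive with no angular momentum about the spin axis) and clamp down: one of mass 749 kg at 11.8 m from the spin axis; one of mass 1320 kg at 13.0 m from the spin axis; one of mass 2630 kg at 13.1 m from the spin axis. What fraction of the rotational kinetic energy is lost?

fraction ≈ 0.185

The added mass arrives with no angular momentum about the spin axis, and any external torque about the spin axis is negligible, so the system's angular momentum is conserved.
Added inertia Σmr² = (749)(11.8)² + (1320)(13.0)² + (2630)(13.1)² = 7.787e+05 kg·m²; I_f = 3.440e+06 + 7.787e+05 = 4.219e+06 kg·m².
ω_f = I_p ω_i / I_f = (3.440e+06)(0.0138) / 4.219e+06 = 0.01125 rev/s.
KE_i = ½(3.440e+06)(0.08671 rad/s)² = 12930 J; KE_f = ½(4.219e+06)(0.07070)² = 10540 J.
Fraction lost = 0.1846.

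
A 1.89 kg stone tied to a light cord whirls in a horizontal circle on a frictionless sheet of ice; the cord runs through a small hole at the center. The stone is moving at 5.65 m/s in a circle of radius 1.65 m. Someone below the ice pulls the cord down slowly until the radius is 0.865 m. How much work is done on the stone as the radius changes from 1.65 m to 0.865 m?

The only horizontal force on the mass is along the cord (radial), so it exerts no torque about the hole and angular momentum m v r is conserved.
v₂ = v₁ r₁ / r₂ = (5.65)(1.65) / (0.865) = 10.78 m/s.
W = ΔKE = ½m(v₂² − v₁²) = 79.60 J.

W ≈ 79.6 J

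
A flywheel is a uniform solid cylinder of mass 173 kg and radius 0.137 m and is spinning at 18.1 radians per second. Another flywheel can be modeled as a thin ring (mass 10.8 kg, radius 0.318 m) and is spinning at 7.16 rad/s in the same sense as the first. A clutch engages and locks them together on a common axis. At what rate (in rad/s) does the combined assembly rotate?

The coupling torques are internal; angular momentum about the shared axis is conserved.
Moments of inertia: I_A = ½(173)(0.137)² = 1.624 kg·m²; I_B = (10.8)(0.318)² = 1.092 kg·m².
Taking A's sense as positive: L = (1.624)(18.1) + (1.092)(7.16) = 37.21 kg·m²·rad/s.
Combined I = 1.624 + 1.092 = 2.716 kg·m².
ω_f = L / I = 37.21 / 2.716 = 13.70 rad/s.

|ω_f| ≈ 13.7 rad/s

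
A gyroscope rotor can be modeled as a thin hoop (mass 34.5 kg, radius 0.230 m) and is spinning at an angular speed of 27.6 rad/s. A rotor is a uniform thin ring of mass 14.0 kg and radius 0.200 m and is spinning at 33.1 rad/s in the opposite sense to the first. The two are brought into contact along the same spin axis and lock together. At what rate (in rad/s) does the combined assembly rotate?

|ω_f| ≈ 13.3 rad/s

The coupling torques are internal; angular momentum about the shared axis is conserved.
Moments of inertia: I_A = (34.5)(0.230)² = 1.825 kg·m²; I_B = (14.0)(0.200)² = 0.5600 kg·m².
Taking A's sense as positive: L = (1.825)(27.6) − (0.5600)(33.1) = 31.84 kg·m²·rad/s.
Combined I = 1.825 + 0.5600 = 2.385 kg·m².
ω_f = L / I = 31.84 / 2.385 = 13.35 rad/s.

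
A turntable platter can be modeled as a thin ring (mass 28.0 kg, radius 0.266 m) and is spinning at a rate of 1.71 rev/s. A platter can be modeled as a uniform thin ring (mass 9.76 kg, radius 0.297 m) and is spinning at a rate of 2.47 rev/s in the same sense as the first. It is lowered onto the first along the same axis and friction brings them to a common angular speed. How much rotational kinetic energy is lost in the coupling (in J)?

ΔKE lost ≈ 6.84 J

No external torque acts about the common axis, so total angular momentum is conserved.
Moments of inertia: I_A = (28.0)(0.266)² = 1.981 kg·m²; I_B = (9.76)(0.297)² = 0.8609 kg·m².
Taking A's sense as positive: L = (1.981)(1.71) + (0.8609)(2.47) = 5.514 kg·m²·rev/s.
Combined I = 1.981 + 0.8609 = 2.842 kg·m².
ω_f = L / I = 5.514 / 2.842 = 1.940 rev/s.
KE_i = ½ΣIω² = 218.0 J; KE_f = ½(2.842)(12.19)² = 211.2 J.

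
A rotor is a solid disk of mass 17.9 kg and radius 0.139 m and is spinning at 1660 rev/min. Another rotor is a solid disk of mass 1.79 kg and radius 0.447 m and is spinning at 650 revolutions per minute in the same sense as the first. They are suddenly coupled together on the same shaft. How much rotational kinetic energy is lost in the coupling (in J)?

ΔKE lost ≈ 492 J

The coupling torques are internal; angular momentum about the shared axis is conserved.
Moments of inertia: I_A = ½(17.9)(0.139)² = 0.1729 kg·m²; I_B = ½(1.79)(0.447)² = 0.1788 kg·m².
Taking A's sense as positive: L = (0.1729)(1660) + (0.1788)(650) = 403.3 kg·m²·rpm.
Combined I = 0.1729 + 0.1788 = 0.3518 kg·m².
ω_f = L / I = 403.3 / 0.3518 = 1147 rpm.
KE_i = ½ΣIω² = 3027 J; KE_f = ½(0.3518)(120.1)² = 2535 J.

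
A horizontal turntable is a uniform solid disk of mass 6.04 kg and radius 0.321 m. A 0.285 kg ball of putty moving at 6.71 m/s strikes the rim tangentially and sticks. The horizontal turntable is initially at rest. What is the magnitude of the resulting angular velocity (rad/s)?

The axle reaction passes through the axle and exerts no torque about it; angular momentum about the axle is conserved through the impact.
I_p = ½(6.04)(0.321)² = 0.3112 kg·m². Taking the sense of the ball of putty's angular momentum as positive, L_{ball} = m v R = (0.285)(6.71)(0.321) = 0.6139 kg·m²/s.
L_i = 0 + 0.6139 = 0.6139 kg·m²/s.
After sticking, I_f = I_p + m R² = 0.3112 + (0.285)(0.321)² = 0.3406 kg·m².
ω_f = L_i / I_f = 0.6139 / 0.3406 = 1.803 rad/s.

|ω_f| ≈ 1.80 rad/s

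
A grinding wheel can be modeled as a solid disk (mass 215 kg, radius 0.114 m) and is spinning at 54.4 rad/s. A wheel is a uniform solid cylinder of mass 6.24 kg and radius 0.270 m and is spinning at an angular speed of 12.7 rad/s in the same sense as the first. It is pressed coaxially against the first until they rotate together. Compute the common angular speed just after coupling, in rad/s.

|ω_f| ≈ 48.6 rad/s

No external torque acts about the common axis, so total angular momentum is conserved.
Moments of inertia: I_A = ½(215)(0.114)² = 1.397 kg·m²; I_B = ½(6.24)(0.270)² = 0.2274 kg·m².
Taking A's sense as positive: L = (1.397)(54.4) + (0.2274)(12.7) = 78.89 kg·m²·rad/s.
Combined I = 1.397 + 0.2274 = 1.625 kg·m².
ω_f = L / I = 78.89 / 1.625 = 48.56 rad/s.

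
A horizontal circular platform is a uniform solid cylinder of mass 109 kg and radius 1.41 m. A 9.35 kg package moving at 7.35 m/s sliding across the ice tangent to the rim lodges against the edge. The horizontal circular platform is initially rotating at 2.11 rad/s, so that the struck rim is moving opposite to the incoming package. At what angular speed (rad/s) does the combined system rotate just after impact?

|ω_f| ≈ 1.04 rad/s

About the central axle the impulsive forces during the collision are internal, so angular momentum about that axis is conserved.
I_p = ½(109)(1.41)² = 108.4 kg·m². Taking the sense of the package's angular momentum as positive, L_{package} = m v R = (9.35)(7.35)(1.41) = 96.90 kg·m²/s.
L_i = −I_p ω_p + m v R = −(108.4)(2.11) + 96.90 = -131.7 kg·m²/s.
After sticking, I_f = I_p + m R² = 108.4 + (9.35)(1.41)² = 126.9 kg·m².
ω_f = L_i / I_f = -131.7 / 126.9 = -1.038 rad/s.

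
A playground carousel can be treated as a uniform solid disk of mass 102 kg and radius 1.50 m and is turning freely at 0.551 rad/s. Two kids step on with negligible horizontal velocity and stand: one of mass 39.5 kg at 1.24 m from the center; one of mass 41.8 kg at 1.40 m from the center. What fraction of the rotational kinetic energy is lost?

fraction ≈ 0.554

The added mass arrives with no angular momentum about the center, and any external torque about the center is negligible, so the system's angular momentum is conserved.
I_p = ½(102)(1.50)² = 114.8 kg·m².
Added inertia Σmr² = (39.5)(1.24)² + (41.8)(1.40)² = 142.7 kg·m²; I_f = 114.8 + 142.7 = 257.4 kg·m².
ω_f = I_p ω_i / I_f = (114.8)(0.551) / 257.4 = 0.2456 rad/s.
KE_i = ½(114.8)(0.5510 rad/s)² = 17.42 J; KE_f = ½(257.4)(0.2456)² = 7.765 J.
Fraction lost = 0.5542.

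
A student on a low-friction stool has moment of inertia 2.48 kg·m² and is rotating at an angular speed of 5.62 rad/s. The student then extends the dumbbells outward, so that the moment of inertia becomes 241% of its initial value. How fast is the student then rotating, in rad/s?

ω₂ ≈ 2.33 rad/s

With no external torque about the axis, L is conserved: I₁ω₁ = I₂ω₂.
I₂ = 2.41 × 2.48 = 5.977 kg·m².
ω₂ = I₁ω₁ / I₂ = (2.480)(5.62 rad/s) / (5.977) = 2.332 rad/s.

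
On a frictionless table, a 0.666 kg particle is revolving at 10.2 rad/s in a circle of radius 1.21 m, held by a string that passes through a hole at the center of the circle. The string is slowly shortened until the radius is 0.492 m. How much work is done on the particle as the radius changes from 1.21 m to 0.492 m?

No torque about the axis ⇒ m r₁² ω₁ = m r₂² ω₂.
ω₂ = ω₁ (r₁/r₂)² = (10.2)(1.21/0.492)² = 61.69 rad/s.
W = ΔKE = ½m(v₂² − v₁²) = 256.1 J.

W ≈ 256 J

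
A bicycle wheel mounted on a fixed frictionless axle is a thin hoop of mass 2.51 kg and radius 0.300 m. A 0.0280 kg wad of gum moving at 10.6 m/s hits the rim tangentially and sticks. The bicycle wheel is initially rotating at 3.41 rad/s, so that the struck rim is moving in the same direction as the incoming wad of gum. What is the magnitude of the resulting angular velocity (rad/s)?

|ω_f| ≈ 3.76 rad/s

The axle reaction passes through the axle and exerts no torque about it; angular momentum about the axle is conserved through the impact.
I_p = (2.51)(0.300)² = 0.2259 kg·m². Taking the sense of the wad of gum's angular momentum as positive, L_{wad} = m v R = (0.0280)(10.6)(0.300) = 0.08904 kg·m²/s.
L_i = +I_p ω_p + m v R = +(0.2259)(3.41) + 0.08904 = 0.8594 kg·m²/s.
After sticking, I_f = I_p + m R² = 0.2259 + (0.0280)(0.300)² = 0.2284 kg·m².
ω_f = L_i / I_f = 0.8594 / 0.2284 = 3.762 rad/s.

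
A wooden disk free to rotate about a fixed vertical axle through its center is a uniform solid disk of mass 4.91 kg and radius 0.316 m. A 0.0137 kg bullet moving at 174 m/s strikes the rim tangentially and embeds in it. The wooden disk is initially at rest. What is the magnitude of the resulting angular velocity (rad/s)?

|ω_f| ≈ 3.06 rad/s

About the axle the impulsive forces during the collision are internal, so angular momentum about that axis is conserved.
I_p = ½(4.91)(0.316)² = 0.2451 kg·m². Taking the sense of the bullet's angular momentum as positive, L_{bullet} = m v R = (0.0137)(174)(0.316) = 0.7533 kg·m²/s.
L_i = 0 + 0.7533 = 0.7533 kg·m²/s.
After sticking, I_f = I_p + m R² = 0.2451 + (0.0137)(0.316)² = 0.2465 kg·m².
ω_f = L_i / I_f = 0.7533 / 0.2465 = 3.056 rad/s.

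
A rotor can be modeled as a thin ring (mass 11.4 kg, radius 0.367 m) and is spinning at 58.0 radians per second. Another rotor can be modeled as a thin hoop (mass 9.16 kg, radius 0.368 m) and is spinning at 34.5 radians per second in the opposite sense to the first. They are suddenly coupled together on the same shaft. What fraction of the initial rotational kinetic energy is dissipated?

fraction ≈ 0.884

No external torque acts about the common axis, so total angular momentum is conserved.
Moments of inertia: I_A = (11.4)(0.367)² = 1.535 kg·m²; I_B = (9.16)(0.368)² = 1.240 kg·m².
Taking A's sense as positive: L = (1.535)(58.0) − (1.240)(34.5) = 46.26 kg·m²·rad/s.
Combined I = 1.535 + 1.240 = 2.776 kg·m².
ω_f = L / I = 46.26 / 2.776 = 16.66 rad/s.
KE_i = ½ΣIω² = 3321 J; KE_f = ½(2.776)(16.66)² = 385.4 J.
Fraction dissipated = (KE_i − KE_f)/KE_i = 0.8839.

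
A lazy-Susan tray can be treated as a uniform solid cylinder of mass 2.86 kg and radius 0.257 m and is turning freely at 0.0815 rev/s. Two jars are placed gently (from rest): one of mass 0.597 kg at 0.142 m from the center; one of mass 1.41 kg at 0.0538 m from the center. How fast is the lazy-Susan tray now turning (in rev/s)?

The added mass arrives with no angular momentum about the center, and any external torque about the center is negligible, so the system's angular momentum is conserved.
I_p = ½(2.86)(0.257)² = 0.09445 kg·m².
Added inertia Σmr² = (0.597)(0.142)² + (1.41)(0.0538)² = 0.01612 kg·m²; I_f = 0.09445 + 0.01612 = 0.1106 kg·m².
ω_f = I_p ω_i / I_f = (0.09445)(0.0815) / 0.1106 = 0.06962 rev/s.

ω_f ≈ 0.0696 rev/s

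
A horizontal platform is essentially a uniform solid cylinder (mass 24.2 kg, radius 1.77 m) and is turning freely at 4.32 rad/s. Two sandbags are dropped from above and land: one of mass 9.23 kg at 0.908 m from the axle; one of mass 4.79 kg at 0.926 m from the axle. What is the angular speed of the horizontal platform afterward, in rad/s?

The added mass arrives with no angular momentum about the axle, and any external torque about the axle is negligible, so the system's angular momentum is conserved.
I_p = ½(24.2)(1.77)² = 37.91 kg·m².
Added inertia Σmr² = (9.23)(0.908)² + (4.79)(0.926)² = 11.72 kg·m²; I_f = 37.91 + 11.72 = 49.63 kg·m².
ω_f = I_p ω_i / I_f = (37.91)(4.32) / 49.63 = 3.300 rad/s.

ω_f ≈ 3.30 rad/s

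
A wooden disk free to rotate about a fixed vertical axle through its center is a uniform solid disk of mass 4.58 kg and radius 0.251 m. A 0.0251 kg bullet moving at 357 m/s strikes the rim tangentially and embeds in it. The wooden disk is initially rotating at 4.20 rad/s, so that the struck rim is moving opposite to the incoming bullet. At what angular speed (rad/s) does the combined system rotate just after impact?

|ω_f| ≈ 11.3 rad/s

The axle reaction passes through the axle and exerts no torque about it; angular momentum about the axle is conserved through the impact.
I_p = ½(4.58)(0.251)² = 0.1443 kg·m². Taking the sense of the bullet's angular momentum as positive, L_{bullet} = m v R = (0.0251)(357)(0.251) = 2.249 kg·m²/s.
L_i = −I_p ω_p + m v R = −(0.1443)(4.20) + 2.249 = 1.643 kg·m²/s.
After sticking, I_f = I_p + m R² = 0.1443 + (0.0251)(0.251)² = 0.1459 kg·m².
ω_f = L_i / I_f = 1.643 / 0.1459 = 11.27 rad/s.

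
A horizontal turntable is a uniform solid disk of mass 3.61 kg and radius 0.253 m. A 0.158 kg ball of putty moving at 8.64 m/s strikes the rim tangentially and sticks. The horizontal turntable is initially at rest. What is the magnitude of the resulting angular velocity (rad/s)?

|ω_f| ≈ 2.75 rad/s

About the axle the impulsive forces during the collision are internal, so angular momentum about that axis is conserved.
I_p = ½(3.61)(0.253)² = 0.1155 kg·m². Taking the sense of the ball of putty's angular momentum as positive, L_{ball} = m v R = (0.158)(8.64)(0.253) = 0.3454 kg·m²/s.
L_i = 0 + 0.3454 = 0.3454 kg·m²/s.
After sticking, I_f = I_p + m R² = 0.1155 + (0.158)(0.253)² = 0.1256 kg·m².
ω_f = L_i / I_f = 0.3454 / 0.1256 = 2.749 rad/s.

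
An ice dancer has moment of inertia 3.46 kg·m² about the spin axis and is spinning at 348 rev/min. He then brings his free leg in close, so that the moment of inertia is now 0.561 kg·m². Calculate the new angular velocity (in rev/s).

Angular momentum about the spin axis is conserved since the torque about it is zero.
ω₂ = I₁ω₁ / I₂ = (3.460)(348 rpm) / (0.5610) = 2146 rpm = 35.77 rev/s.

ω₂ ≈ 35.8 rev/s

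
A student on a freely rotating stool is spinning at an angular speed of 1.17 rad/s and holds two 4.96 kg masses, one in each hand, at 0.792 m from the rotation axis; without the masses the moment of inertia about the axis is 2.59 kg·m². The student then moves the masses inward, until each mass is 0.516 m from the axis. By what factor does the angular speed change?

ω₂/ω₁ ≈ 1.68

Angular momentum about the spin axis is conserved since the torque about it is zero.
I₁ = 2.59 + 2(4.96)(0.792)² = 8.812 kg·m²; I₂ = 2.59 + 2(4.96)(0.516)² = 5.231 kg·m².
ω₂/ω₁ = I₁/I₂ = 8.812 / 5.231 = 1.685.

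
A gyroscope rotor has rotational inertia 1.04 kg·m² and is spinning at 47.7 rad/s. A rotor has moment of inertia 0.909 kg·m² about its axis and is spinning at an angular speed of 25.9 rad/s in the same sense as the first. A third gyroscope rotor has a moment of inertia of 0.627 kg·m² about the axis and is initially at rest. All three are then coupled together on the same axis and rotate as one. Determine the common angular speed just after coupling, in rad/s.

|ω_f| ≈ 28.4 rad/s

The coupling torques are internal; angular momentum about the shared axis is conserved.
Taking A's sense as positive: L = (1.040)(47.7) + (0.9090)(25.9) = 73.15 kg·m²·rad/s.
Combined I = 1.040 + 0.9090 + 0.6270 = 2.576 kg·m².
ω_f = L / I = 73.15 / 2.576 = 28.40 rad/s.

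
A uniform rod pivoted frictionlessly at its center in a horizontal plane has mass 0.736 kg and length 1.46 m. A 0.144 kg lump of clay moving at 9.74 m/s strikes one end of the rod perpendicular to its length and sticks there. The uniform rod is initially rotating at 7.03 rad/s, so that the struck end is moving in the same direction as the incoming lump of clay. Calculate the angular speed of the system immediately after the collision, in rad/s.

About the pivot the impulsive forces during the collision are internal, so angular momentum about that axis is conserved.
I_p = (1/12)(0.736)(1.46)² = 0.1307 kg·m². Taking the sense of the lump of clay's angular momentum as positive, L_{lump} = m v R = (0.144)(9.74)(1.46/2) = 1.024 kg·m²/s.
L_i = +I_p ω_p + m v R = +(0.1307)(7.03) + 1.024 = 1.943 kg·m²/s.
After sticking, I_f = I_p + m R² = 0.1307 + (0.144)(1.46/2)² = 0.2075 kg·m².
ω_f = L_i / I_f = 1.943 / 0.2075 = 9.365 rad/s.

|ω_f| ≈ 9.36 rad/s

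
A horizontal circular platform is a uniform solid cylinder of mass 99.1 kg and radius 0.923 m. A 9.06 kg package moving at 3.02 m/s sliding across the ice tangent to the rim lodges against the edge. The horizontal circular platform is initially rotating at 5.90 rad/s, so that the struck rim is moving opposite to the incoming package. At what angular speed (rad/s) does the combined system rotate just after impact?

About the central axle the impulsive forces during the collision are internal, so angular momentum about that axis is conserved.
I_p = ½(99.1)(0.923)² = 42.21 kg·m². Taking the sense of the package's angular momentum as positive, L_{package} = m v R = (9.06)(3.02)(0.923) = 25.25 kg·m²/s.
L_i = −I_p ω_p + m v R = −(42.21)(5.90) + 25.25 = -223.8 kg·m²/s.
After sticking, I_f = I_p + m R² = 42.21 + (9.06)(0.923)² = 49.93 kg·m².
ω_f = L_i / I_f = -223.8 / 49.93 = -4.482 rad/s.

|ω_f| ≈ 4.48 rad/s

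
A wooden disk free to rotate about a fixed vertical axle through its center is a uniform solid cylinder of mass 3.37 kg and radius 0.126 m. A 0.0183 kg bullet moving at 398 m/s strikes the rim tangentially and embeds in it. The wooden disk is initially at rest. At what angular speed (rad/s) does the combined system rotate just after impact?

The axle reaction passes through the axle and exerts no torque about it; angular momentum about the axle is conserved through the impact.
I_p = ½(3.37)(0.126)² = 0.02675 kg·m². Taking the sense of the bullet's angular momentum as positive, L_{bullet} = m v R = (0.0183)(398)(0.126) = 0.9177 kg·m²/s.
L_i = 0 + 0.9177 = 0.9177 kg·m²/s.
After sticking, I_f = I_p + m R² = 0.02675 + (0.0183)(0.126)² = 0.02704 kg·m².
ω_f = L_i / I_f = 0.9177 / 0.02704 = 33.94 rad/s.

|ω_f| ≈ 33.9 rad/s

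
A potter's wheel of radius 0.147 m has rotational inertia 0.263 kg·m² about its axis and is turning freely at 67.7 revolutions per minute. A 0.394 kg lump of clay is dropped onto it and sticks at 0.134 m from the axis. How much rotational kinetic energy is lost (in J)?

The added mass arrives with no angular momentum about the axis, and any external torque about the axis is negligible, so the system's angular momentum is conserved.
Added inertia Σmr² = (0.394)(0.134)² = 0.007075 kg·m²; I_f = 0.2630 + 0.007075 = 0.2701 kg·m².
ω_f = I_p ω_i / I_f = (0.2630)(67.7) / 0.2701 = 65.93 rpm.
KE_i = ½(0.2630)(7.090 rad/s)² = 6.609 J; KE_f = ½(0.2701)(6.904)² = 6.436 J.

energy lost ≈ 0.173 J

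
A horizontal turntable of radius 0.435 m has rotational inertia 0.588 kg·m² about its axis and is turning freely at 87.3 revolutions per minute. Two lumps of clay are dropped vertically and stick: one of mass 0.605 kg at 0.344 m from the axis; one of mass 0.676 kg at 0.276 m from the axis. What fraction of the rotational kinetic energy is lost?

fraction ≈ 0.173

The added mass arrives with no angular momentum about the axis, and any external torque about the axis is negligible, so the system's angular momentum is conserved.
Added inertia Σmr² = (0.605)(0.344)² + (0.676)(0.276)² = 0.1231 kg·m²; I_f = 0.5880 + 0.1231 = 0.7111 kg·m².
ω_f = I_p ω_i / I_f = (0.5880)(87.3) / 0.7111 = 72.19 rpm.
KE_i = ½(0.5880)(9.142 rad/s)² = 24.57 J; KE_f = ½(0.7111)(7.560)² = 20.32 J.
Fraction lost = 0.1731.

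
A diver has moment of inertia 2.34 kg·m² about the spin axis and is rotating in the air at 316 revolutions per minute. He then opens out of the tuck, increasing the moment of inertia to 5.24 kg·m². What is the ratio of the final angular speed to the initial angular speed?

With no external torque about the axis, L is conserved: I₁ω₁ = I₂ω₂.
ω₂/ω₁ = I₁/I₂ = 2.340 / 5.240 = 0.4466.

ω₂/ω₁ ≈ 0.447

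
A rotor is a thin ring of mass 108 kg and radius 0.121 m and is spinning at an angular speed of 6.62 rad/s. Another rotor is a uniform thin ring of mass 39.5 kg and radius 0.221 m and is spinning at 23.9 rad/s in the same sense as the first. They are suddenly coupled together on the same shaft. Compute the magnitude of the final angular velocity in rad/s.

No external torque acts about the common axis, so total angular momentum is conserved.
Moments of inertia: I_A = (108)(0.121)² = 1.581 kg·m²; I_B = (39.5)(0.221)² = 1.929 kg·m².
Taking A's sense as positive: L = (1.581)(6.62) + (1.929)(23.9) = 56.58 kg·m²·rad/s.
Combined I = 1.581 + 1.929 = 3.510 kg·m².
ω_f = L / I = 56.58 / 3.510 = 16.12 rad/s.

|ω_f| ≈ 16.1 rad/s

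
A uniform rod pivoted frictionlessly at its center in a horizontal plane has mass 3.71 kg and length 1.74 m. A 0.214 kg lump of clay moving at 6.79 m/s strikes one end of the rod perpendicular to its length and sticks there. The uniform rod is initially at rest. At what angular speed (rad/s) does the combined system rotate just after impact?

|ω_f| ≈ 1.15 rad/s

The axle reaction passes through the pivot and exerts no torque about it; angular momentum about the pivot is conserved through the impact.
I_p = (1/12)(3.71)(1.74)² = 0.9360 kg·m². Taking the sense of the lump of clay's angular momentum as positive, L_{lump} = m v R = (0.214)(6.79)(1.74/2) = 1.264 kg·m²/s.
L_i = 0 + 1.264 = 1.264 kg·m²/s.
After sticking, I_f = I_p + m R² = 0.9360 + (0.214)(1.74/2)² = 1.098 kg·m².
ω_f = L_i / I_f = 1.264 / 1.098 = 1.151 rad/s.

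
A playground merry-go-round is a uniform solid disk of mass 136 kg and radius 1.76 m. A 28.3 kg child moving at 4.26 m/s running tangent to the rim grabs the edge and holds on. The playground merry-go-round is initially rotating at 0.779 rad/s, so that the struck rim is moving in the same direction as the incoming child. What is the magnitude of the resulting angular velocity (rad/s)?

About the axle the impulsive forces during the collision are internal, so angular momentum about that axis is conserved.
I_p = ½(136)(1.76)² = 210.6 kg·m². Taking the sense of the child's angular momentum as positive, L_{child} = m v R = (28.3)(4.26)(1.76) = 212.2 kg·m²/s.
L_i = +I_p ω_p + m v R = +(210.6)(0.779) + 212.2 = 376.3 kg·m²/s.
After sticking, I_f = I_p + m R² = 210.6 + (28.3)(1.76)² = 298.3 kg·m².
ω_f = L_i / I_f = 376.3 / 298.3 = 1.261 rad/s.

|ω_f| ≈ 1.26 rad/s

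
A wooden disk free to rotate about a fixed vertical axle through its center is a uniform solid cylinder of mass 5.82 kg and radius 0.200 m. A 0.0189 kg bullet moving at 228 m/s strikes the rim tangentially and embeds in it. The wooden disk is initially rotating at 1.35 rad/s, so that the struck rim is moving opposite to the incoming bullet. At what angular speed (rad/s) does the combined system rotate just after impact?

About the axle the impulsive forces during the collision are internal, so angular momentum about that axis is conserved.
I_p = ½(5.82)(0.200)² = 0.1164 kg·m². Taking the sense of the bullet's angular momentum as positive, L_{bullet} = m v R = (0.0189)(228)(0.200) = 0.8618 kg·m²/s.
L_i = −I_p ω_p + m v R = −(0.1164)(1.35) + 0.8618 = 0.7047 kg·m²/s.
After sticking, I_f = I_p + m R² = 0.1164 + (0.0189)(0.200)² = 0.1172 kg·m².
ω_f = L_i / I_f = 0.7047 / 0.1172 = 6.015 rad/s.

|ω_f| ≈ 6.02 rad/s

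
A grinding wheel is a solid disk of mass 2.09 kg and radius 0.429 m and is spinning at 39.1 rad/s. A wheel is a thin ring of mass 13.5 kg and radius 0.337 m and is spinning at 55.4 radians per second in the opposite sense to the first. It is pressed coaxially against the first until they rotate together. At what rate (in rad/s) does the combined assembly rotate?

|ω_f| ≈ 44.9 rad/s

The coupling torques are internal; angular momentum about the shared axis is conserved.
Moments of inertia: I_A = ½(2.09)(0.429)² = 0.1923 kg·m²; I_B = (13.5)(0.337)² = 1.533 kg·m².
Taking A's sense as positive: L = (0.1923)(39.1) − (1.533)(55.4) = -77.42 kg·m²·rad/s.
Combined I = 0.1923 + 1.533 = 1.726 kg·m².
ω_f = L / I = -77.42 / 1.726 = -44.87 rad/s.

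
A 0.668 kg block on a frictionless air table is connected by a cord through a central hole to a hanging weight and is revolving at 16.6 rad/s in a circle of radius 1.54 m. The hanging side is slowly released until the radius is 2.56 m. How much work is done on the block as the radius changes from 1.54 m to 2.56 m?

The constraining force is radial, so m r² ω about the center is conserved.
ω₂ = ω₁ (r₁/r₂)² = (16.6)(1.54/2.56)² = 6.007 rad/s.
W = ΔKE = ½m(v₂² − v₁²) = -139.3 J.

W ≈ -139 J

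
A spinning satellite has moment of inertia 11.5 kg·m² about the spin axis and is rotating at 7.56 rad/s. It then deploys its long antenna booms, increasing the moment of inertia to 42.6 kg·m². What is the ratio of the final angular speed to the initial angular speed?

ω₂/ω₁ ≈ 0.270

Angular momentum about the spin axis is conserved since the torque about it is zero.
ω₂/ω₁ = I₁/I₂ = 11.50 / 42.60 = 0.2700.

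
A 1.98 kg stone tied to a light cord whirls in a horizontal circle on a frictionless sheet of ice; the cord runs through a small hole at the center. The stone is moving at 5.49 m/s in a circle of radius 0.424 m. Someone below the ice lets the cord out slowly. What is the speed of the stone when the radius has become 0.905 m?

v₂ ≈ 2.57 m/s

The only horizontal force on the mass is along the cord (radial), so it exerts no torque about the hole and angular momentum m v r is conserved.
v₂ = v₁ r₁ / r₂ = (5.49)(0.424) / (0.905) = 2.572 m/s.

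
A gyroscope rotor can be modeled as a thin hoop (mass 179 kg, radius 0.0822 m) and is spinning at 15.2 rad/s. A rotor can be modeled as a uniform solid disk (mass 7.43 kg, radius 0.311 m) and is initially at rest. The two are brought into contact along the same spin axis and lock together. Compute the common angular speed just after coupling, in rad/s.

No external torque acts about the common axis, so total angular momentum is conserved.
Moments of inertia: I_A = (179)(0.0822)² = 1.209 kg·m²; I_B = ½(7.43)(0.311)² = 0.3593 kg·m².
Taking A's sense as positive: L = (1.209)(15.2) = 18.38 kg·m²·rad/s.
Combined I = 1.209 + 0.3593 = 1.569 kg·m².
ω_f = L / I = 18.38 / 1.569 = 11.72 rad/s.

|ω_f| ≈ 11.7 rad/s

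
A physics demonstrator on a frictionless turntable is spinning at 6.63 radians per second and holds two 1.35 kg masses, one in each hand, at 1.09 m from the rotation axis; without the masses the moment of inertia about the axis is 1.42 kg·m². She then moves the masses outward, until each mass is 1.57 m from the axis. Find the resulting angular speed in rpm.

ω₂ ≈ 36.3 rpm

No external torque acts about the spin axis, so angular momentum is conserved.
I₁ = 1.42 + 2(1.35)(1.09)² = 4.628 kg·m²; I₂ = 1.42 + 2(1.35)(1.57)² = 8.075 kg·m².
ω₂ = I₁ω₁ / I₂ = (4.628)(6.63 rad/s) / (8.075) = 3.800 rad/s = 36.28 rpm.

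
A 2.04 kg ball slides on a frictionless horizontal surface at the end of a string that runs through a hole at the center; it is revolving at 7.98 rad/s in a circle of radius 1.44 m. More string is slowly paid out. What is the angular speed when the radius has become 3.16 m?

ω₂ ≈ 1.66 rad/s

No torque about the axis ⇒ m r₁² ω₁ = m r₂² ω₂.
ω₂ = ω₁ (r₁/r₂)² = (7.98)(1.44/3.16)² = 1.657 rad/s.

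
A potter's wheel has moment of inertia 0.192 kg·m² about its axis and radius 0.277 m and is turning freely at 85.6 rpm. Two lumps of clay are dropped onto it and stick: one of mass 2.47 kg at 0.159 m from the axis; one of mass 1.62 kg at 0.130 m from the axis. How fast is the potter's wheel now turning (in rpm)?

The added mass arrives with no angular momentum about the axis, and any external torque about the axis is negligible, so the system's angular momentum is conserved.
Added inertia Σmr² = (2.47)(0.159)² + (1.62)(0.130)² = 0.08982 kg·m²; I_f = 0.1920 + 0.08982 = 0.2818 kg·m².
ω_f = I_p ω_i / I_f = (0.1920)(85.6) / 0.2818 = 58.32 rpm.

ω_f ≈ 58.3 rpm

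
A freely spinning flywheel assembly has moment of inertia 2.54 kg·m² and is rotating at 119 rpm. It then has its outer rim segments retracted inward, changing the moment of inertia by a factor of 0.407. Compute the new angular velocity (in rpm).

No external torque acts about the spin axis, so angular momentum is conserved.
I₂ = 0.407 × 2.54 = 1.034 kg·m².
ω₂ = I₁ω₁ / I₂ = (2.540)(119 rpm) / (1.034) = 292.4 rpm.

ω₂ ≈ 292 rpm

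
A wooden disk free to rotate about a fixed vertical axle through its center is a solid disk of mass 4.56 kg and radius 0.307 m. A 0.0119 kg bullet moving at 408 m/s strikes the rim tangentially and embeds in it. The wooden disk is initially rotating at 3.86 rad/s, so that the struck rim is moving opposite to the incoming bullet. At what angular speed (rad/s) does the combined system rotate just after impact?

About the axle the impulsive forces during the collision are internal, so angular momentum about that axis is conserved.
I_p = ½(4.56)(0.307)² = 0.2149 kg·m². Taking the sense of the bullet's angular momentum as positive, L_{bullet} = m v R = (0.0119)(408)(0.307) = 1.491 kg·m²/s.
L_i = −I_p ω_p + m v R = −(0.2149)(3.86) + 1.491 = 0.6611 kg·m²/s.
After sticking, I_f = I_p + m R² = 0.2149 + (0.0119)(0.307)² = 0.2160 kg·m².
ω_f = L_i / I_f = 0.6611 / 0.2160 = 3.060 rad/s.

|ω_f| ≈ 3.06 rad/s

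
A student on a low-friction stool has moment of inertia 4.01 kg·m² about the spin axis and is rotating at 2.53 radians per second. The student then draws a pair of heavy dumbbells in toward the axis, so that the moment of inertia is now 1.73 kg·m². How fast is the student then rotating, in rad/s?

ω₂ ≈ 5.86 rad/s

No external torque acts about the spin axis, so angular momentum is conserved.
ω₂ = I₁ω₁ / I₂ = (4.010)(2.53 rad/s) / (1.730) = 5.864 rad/s.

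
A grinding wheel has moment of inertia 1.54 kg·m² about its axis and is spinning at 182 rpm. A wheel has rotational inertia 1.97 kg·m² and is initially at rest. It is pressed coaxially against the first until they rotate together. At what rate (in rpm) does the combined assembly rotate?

|ω_f| ≈ 79.9 rpm

The coupling torques are internal; angular momentum about the shared axis is conserved.
Taking A's sense as positive: L = (1.540)(182) = 280.3 kg·m²·rpm.
Combined I = 1.540 + 1.970 = 3.510 kg·m².
ω_f = L / I = 280.3 / 3.510 = 79.85 rpm.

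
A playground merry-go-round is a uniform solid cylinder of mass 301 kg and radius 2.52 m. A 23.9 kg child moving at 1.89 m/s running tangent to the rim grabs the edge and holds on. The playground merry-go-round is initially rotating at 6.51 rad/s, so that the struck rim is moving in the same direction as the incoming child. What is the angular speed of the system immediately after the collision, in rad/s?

About the axle the impulsive forces during the collision are internal, so angular momentum about that axis is conserved.
I_p = ½(301)(2.52)² = 955.7 kg·m². Taking the sense of the child's angular momentum as positive, L_{child} = m v R = (23.9)(1.89)(2.52) = 113.8 kg·m²/s.
L_i = +I_p ω_p + m v R = +(955.7)(6.51) + 113.8 = 6336 kg·m²/s.
After sticking, I_f = I_p + m R² = 955.7 + (23.9)(2.52)² = 1108 kg·m².
ω_f = L_i / I_f = 6336 / 1108 = 5.721 rad/s.

|ω_f| ≈ 5.72 rad/s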